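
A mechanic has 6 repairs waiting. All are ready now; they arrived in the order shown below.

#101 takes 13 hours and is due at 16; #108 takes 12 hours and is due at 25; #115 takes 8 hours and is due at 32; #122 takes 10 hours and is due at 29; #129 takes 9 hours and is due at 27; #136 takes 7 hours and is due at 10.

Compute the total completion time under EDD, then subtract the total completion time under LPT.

-18

EDD (increasing due date): #136 #101 #108 #129 #122 #115.
#136: 0→7
#101: 7→20
#108: 20→32
#129: 32→41
#122: 41→51
#115: 51→59
Sum = 7+20+32+41+51+59 = 210.
LPT (decreasing processing time): #101 #108 #122 #129 #115 #136.
#101: 0→13
#108: 13→25
#122: 25→35
#129: 35→44
#115: 44→52
#136: 52→59
Sum = 13+25+35+44+52+59 = 228.
Difference = 210 − 228 = -18.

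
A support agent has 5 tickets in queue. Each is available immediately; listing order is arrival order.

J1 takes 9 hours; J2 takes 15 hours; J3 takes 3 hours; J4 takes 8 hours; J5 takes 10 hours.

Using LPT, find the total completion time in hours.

161

LPT (decreasing processing time): J2 J5 J1 J4 J3.
J2: 0→15
J5: 15→25
J1: 25→34
J4: 34→42
J3: 42→45
Sum = 15+25+34+42+45 = 161.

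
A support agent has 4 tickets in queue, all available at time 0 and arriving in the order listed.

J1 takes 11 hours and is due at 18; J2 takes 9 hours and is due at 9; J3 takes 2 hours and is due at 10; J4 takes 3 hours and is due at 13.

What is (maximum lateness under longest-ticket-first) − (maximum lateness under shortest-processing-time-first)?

LPT (decreasing processing time): J1 J2 J4 J3.
J1: 0→11, due 18, lateness -7
J2: 11→20, due 9, lateness 11
J4: 20→23, due 13, lateness 10
J3: 23→25, due 10, lateness 15
Maximum = 15.
SPT (increasing processing time): J3 J4 J2 J1.
J3: 0→2, due 10, lateness -8
J4: 2→5, due 13, lateness -8
J2: 5→14, due 9, lateness 5
J1: 14→25, due 18, lateness 7
Maximum = 7.
Difference = 15 − 7 = 8.

8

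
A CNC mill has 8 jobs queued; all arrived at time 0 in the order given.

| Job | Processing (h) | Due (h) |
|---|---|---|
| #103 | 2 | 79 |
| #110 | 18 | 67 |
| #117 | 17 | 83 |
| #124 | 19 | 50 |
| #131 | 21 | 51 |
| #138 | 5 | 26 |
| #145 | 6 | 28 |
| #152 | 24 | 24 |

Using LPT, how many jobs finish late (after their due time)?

LPT (decreasing processing time): #152 #131 #124 #110 #117 #145 #138 #103.
#152: 0→24, due 24, tardiness 0
#131: 24→45, due 51, tardiness 0
#124: 45→64, due 50, tardiness 14
#110: 64→82, due 67, tardiness 15
#117: 82→99, due 83, tardiness 16
#145: 99→105, due 28, tardiness 77
#138: 105→110, due 26, tardiness 84
#103: 110→112, due 79, tardiness 33
Late jobs: 6.

6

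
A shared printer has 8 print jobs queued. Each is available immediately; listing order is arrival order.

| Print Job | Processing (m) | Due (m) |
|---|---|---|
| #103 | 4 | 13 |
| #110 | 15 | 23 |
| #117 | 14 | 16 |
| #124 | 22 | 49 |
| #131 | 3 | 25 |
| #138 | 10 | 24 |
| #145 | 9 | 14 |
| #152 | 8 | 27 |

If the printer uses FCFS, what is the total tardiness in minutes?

FIFO (arrival order): #103 #110 #117 #124 #131 #138 #145 #152.
#103: 0→4, due 13, tardiness 0
#110: 4→19, due 23, tardiness 0
#117: 19→33, due 16, tardiness 17
#124: 33→55, due 49, tardiness 6
#131: 55→58, due 25, tardiness 33
#138: 58→68, due 24, tardiness 44
#145: 68→77, due 14, tardiness 63
#152: 77→85, due 27, tardiness 58
Sum = 0+0+17+6+33+44+63+58 = 221.

221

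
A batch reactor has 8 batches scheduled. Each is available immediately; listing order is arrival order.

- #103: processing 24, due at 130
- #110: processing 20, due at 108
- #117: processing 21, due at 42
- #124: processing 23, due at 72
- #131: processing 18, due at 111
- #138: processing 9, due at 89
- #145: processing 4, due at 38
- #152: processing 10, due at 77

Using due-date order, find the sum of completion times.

EDD (increasing due date): #145 #117 #124 #152 #138 #110 #131 #103.
#145: 0→4
#117: 4→25
#124: 25→48
#152: 48→58
#138: 58→67
#110: 67→87
#131: 87→105
#103: 105→129
Sum = 4+25+48+58+67+87+105+129 = 523.

523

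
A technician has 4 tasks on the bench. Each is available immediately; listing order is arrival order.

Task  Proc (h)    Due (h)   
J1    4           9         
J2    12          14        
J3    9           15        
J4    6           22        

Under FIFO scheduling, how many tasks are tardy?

3

FIFO (arrival order): J1 J2 J3 J4.
J1: 0→4, due 9, tardiness 0
J2: 4→16, due 14, tardiness 2
J3: 16→25, due 15, tardiness 10
J4: 25→31, due 22, tardiness 9
Late tasks: 3.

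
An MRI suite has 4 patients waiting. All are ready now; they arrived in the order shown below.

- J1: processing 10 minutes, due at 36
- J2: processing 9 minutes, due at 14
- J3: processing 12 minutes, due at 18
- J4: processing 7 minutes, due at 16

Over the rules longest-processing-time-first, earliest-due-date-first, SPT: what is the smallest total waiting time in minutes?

LPT (decreasing processing time): J3 J1 J2 J4.
J3: waits 0, runs 0→12
J1: waits 12, runs 12→22
J2: waits 22, runs 22→31
J4: waits 31, runs 31→38
Sum = 0+12+22+31 = 65.
EDD (increasing due date): J2 J4 J3 J1.
J2: waits 0, runs 0→9
J4: waits 9, runs 9→16
J3: waits 16, runs 16→28
J1: waits 28, runs 28→38
Sum = 0+9+16+28 = 53.
SPT (increasing processing time): J4 J2 J1 J3.
J4: waits 0, runs 0→7
J2: waits 7, runs 7→16
J1: waits 16, runs 16→26
J3: waits 26, runs 26→38
Sum = 0+7+16+26 = 49.
LPT 65, EDD 53, SPT 49 → minimum 49.

49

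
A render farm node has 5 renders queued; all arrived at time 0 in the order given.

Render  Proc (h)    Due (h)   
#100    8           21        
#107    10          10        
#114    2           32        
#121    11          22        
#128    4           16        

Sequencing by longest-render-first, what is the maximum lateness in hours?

LPT (decreasing processing time): #121 #107 #100 #128 #114.
#121: 0→11, due 22, lateness -11
#107: 11→21, due 10, lateness 11
#100: 21→29, due 21, lateness 8
#128: 29→33, due 16, lateness 17
#114: 33→35, due 32, lateness 3
Maximum = 17.

17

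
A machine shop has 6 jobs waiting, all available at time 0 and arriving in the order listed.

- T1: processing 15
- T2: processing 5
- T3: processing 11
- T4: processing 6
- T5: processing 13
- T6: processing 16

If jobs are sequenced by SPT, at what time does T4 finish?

SPT (increasing processing time): T2 T4 T3 T5 T1 T6.
T2: 0→5
T4: 5→11

11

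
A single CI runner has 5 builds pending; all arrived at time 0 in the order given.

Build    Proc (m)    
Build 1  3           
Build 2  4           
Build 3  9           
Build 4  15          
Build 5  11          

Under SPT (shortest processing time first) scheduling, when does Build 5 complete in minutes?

27

SPT (increasing processing time): Build 1 Build 2 Build 3 Build 5 Build 4.
Build 1: 0→3
Build 2: 3→7
Build 3: 7→16
Build 5: 16→27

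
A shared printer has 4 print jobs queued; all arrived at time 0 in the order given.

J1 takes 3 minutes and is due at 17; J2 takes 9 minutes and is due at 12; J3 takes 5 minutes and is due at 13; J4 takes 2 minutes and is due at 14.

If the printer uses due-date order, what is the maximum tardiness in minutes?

EDD (increasing due date): J2 J3 J4 J1.
J2: 0→9, due 12, tardiness 0
J3: 9→14, due 13, tardiness 1
J4: 14→16, due 14, tardiness 2
J1: 16→19, due 17, tardiness 2
Maximum = 2.

2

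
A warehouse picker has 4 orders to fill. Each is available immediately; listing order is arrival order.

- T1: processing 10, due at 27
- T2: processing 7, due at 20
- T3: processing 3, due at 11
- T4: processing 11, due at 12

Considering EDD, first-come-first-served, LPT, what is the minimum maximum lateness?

4

EDD (increasing due date): T3 T4 T2 T1.
T3: 0→3, due 11, lateness -8
T4: 3→14, due 12, lateness 2
T2: 14→21, due 20, lateness 1
T1: 21→31, due 27, lateness 4
Maximum = 4.
FIFO (arrival order): T1 T2 T3 T4.
T1: 0→10, due 27, lateness -17
T2: 10→17, due 20, lateness -3
T3: 17→20, due 11, lateness 9
T4: 20→31, due 12, lateness 19
Maximum = 19.
LPT (decreasing processing time): T4 T1 T2 T3.
T4: 0→11, due 12, lateness -1
T1: 11→21, due 27, lateness -6
T2: 21→28, due 20, lateness 8
T3: 28→31, due 11, lateness 20
Maximum = 20.
EDD 4, FIFO 19, LPT 20 → minimum 4.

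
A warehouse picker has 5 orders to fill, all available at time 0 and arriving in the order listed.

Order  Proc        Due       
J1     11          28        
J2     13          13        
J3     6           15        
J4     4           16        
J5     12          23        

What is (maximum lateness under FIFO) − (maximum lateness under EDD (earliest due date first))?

FIFO (arrival order): J1 J2 J3 J4 J5.
J1: 0→11, due 28, lateness -17
J2: 11→24, due 13, lateness 11
J3: 24→30, due 15, lateness 15
J4: 30→34, due 16, lateness 18
J5: 34→46, due 23, lateness 23
Maximum = 23.
EDD (increasing due date): J2 J3 J4 J5 J1.
J2: 0→13, due 13, lateness 0
J3: 13→19, due 15, lateness 4
J4: 19→23, due 16, lateness 7
J5: 23→35, due 23, lateness 12
J1: 35→46, due 28, lateness 18
Maximum = 18.
Difference = 23 − 18 = 5.

5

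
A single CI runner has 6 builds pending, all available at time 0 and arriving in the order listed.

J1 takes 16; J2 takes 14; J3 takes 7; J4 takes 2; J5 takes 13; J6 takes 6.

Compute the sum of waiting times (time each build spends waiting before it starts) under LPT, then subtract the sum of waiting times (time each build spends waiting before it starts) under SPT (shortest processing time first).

100

LPT (decreasing processing time): J1 J2 J5 J3 J6 J4.
J1: waits 0, runs 0→16
J2: waits 16, runs 16→30
J5: waits 30, runs 30→43
J3: waits 43, runs 43→50
J6: waits 50, runs 50→56
J4: waits 56, runs 56→58
Sum = 0+16+30+43+50+56 = 195.
SPT (increasing processing time): J4 J6 J3 J5 J2 J1.
J4: waits 0, runs 0→2
J6: waits 2, runs 2→8
J3: waits 8, runs 8→15
J5: waits 15, runs 15→28
J2: waits 28, runs 28→42
J1: waits 42, runs 42→58
Sum = 0+2+8+15+28+42 = 95.
Difference = 195 − 95 = 100.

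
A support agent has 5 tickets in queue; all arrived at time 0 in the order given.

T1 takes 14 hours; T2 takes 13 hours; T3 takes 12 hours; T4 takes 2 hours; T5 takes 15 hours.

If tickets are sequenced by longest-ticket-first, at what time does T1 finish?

LPT (decreasing processing time): T5 T1 T2 T3 T4.
T5: 0→15
T1: 15→29

29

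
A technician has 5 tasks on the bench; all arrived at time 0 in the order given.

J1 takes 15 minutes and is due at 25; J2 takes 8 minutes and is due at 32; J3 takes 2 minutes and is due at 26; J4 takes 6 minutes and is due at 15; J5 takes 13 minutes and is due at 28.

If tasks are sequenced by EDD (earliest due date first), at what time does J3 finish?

23

EDD (increasing due date): J4 J1 J3 J5 J2.
J4: 0→6
J1: 6→21
J3: 21→23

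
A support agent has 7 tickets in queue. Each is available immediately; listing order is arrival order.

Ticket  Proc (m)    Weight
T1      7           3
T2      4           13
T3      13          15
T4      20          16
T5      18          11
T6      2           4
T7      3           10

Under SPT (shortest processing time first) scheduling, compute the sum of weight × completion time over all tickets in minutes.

SPT (increasing processing time): T6 T7 T2 T1 T3 T5 T4.
T6: finishes 2, weight 4, w·C = 8
T7: finishes 5, weight 10, w·C = 50
T2: finishes 9, weight 13, w·C = 117
T1: finishes 16, weight 3, w·C = 48
T3: finishes 29, weight 15, w·C = 435
T5: finishes 47, weight 11, w·C = 517
T4: finishes 67, weight 16, w·C = 1072
Sum = 8+50+117+48+435+517+1072 = 2247.

2247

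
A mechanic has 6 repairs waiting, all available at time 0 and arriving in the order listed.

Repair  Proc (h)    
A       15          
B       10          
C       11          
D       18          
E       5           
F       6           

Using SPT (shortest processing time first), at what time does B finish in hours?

21

SPT (increasing processing time): E F B C A D.
E: 0→5
F: 5→11
B: 11→21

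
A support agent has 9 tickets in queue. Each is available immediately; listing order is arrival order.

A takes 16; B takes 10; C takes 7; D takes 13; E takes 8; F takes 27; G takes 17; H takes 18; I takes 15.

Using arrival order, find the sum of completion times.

FIFO (arrival order): A B C D E F G H I.
A: 0→16
B: 16→26
C: 26→33
D: 33→46
E: 46→54
F: 54→81
G: 81→98
H: 98→116
I: 116→131
Sum = 16+26+33+46+54+81+98+116+131 = 601.

601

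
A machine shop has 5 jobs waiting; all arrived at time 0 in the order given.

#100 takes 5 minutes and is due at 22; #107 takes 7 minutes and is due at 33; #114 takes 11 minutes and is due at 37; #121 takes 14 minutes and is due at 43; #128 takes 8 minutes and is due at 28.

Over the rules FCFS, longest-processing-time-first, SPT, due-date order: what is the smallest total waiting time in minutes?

FIFO (arrival order): #100 #107 #114 #121 #128.
#100: waits 0, runs 0→5
#107: waits 5, runs 5→12
#114: waits 12, runs 12→23
#121: waits 23, runs 23→37
#128: waits 37, runs 37→45
Sum = 0+5+12+23+37 = 77.
LPT (decreasing processing time): #121 #114 #128 #107 #100.
#121: waits 0, runs 0→14
#114: waits 14, runs 14→25
#128: waits 25, runs 25→33
#107: waits 33, runs 33→40
#100: waits 40, runs 40→45
Sum = 0+14+25+33+40 = 112.
SPT (increasing processing time): #100 #107 #128 #114 #121.
#100: waits 0, runs 0→5
#107: waits 5, runs 5→12
#128: waits 12, runs 12→20
#114: waits 20, runs 20→31
#121: waits 31, runs 31→45
Sum = 0+5+12+20+31 = 68.
EDD (increasing due date): #100 #128 #107 #114 #121.
#100: waits 0, runs 0→5
#128: waits 5, runs 5→13
#107: waits 13, runs 13→20
#114: waits 20, runs 20→31
#121: waits 31, runs 31→45
Sum = 0+5+13+20+31 = 69.
FIFO 77, LPT 112, SPT 68, EDD 69 → minimum 68.

68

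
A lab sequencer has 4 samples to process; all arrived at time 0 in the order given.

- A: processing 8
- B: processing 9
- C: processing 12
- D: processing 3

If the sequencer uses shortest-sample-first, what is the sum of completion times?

SPT (increasing processing time): D A B C.
D: 0→3
A: 3→11
B: 11→20
C: 20→32
Sum = 3+11+20+32 = 66.

66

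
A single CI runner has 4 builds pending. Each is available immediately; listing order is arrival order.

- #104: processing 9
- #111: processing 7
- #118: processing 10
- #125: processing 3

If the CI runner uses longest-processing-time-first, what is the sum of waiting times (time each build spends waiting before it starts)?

LPT (decreasing processing time): #118 #104 #111 #125.
#118: waits 0, runs 0→10
#104: waits 10, runs 10→19
#111: waits 19, runs 19→26
#125: waits 26, runs 26→29
Sum = 0+10+19+26 = 55.

55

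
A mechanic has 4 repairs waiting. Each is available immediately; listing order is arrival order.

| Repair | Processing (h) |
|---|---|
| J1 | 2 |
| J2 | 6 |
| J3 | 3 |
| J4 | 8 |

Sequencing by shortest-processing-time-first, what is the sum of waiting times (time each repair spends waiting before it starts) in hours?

SPT (increasing processing time): J1 J3 J2 J4.
J1: waits 0, runs 0→2
J3: waits 2, runs 2→5
J2: waits 5, runs 5→11
J4: waits 11, runs 11→19
Sum = 0+2+5+11 = 18.

18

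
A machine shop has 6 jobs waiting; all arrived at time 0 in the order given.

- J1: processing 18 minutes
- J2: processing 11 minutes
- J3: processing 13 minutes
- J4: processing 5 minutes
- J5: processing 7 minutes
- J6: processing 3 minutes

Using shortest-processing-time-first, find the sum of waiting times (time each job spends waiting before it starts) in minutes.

SPT (increasing processing time): J6 J4 J5 J2 J3 J1.
J6: waits 0, runs 0→3
J4: waits 3, runs 3→8
J5: waits 8, runs 8→15
J2: waits 15, runs 15→26
J3: waits 26, runs 26→39
J1: waits 39, runs 39→57
Sum = 0+3+8+15+26+39 = 91.

91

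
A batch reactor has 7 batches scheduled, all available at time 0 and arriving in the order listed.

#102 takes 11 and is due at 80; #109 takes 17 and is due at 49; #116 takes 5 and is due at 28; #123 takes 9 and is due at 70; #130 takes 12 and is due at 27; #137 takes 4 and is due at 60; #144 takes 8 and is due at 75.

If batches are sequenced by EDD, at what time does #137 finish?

38

EDD (increasing due date): #130 #116 #109 #137 #123 #144 #102.
#130: 0→12
#116: 12→17
#109: 17→34
#137: 34→38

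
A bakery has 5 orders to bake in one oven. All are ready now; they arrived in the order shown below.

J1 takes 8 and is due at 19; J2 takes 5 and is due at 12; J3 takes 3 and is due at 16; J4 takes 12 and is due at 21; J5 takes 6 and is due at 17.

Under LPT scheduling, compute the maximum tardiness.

19

LPT (decreasing processing time): J4 J1 J5 J2 J3.
J4: 0→12, due 21, tardiness 0
J1: 12→20, due 19, tardiness 1
J5: 20→26, due 17, tardiness 9
J2: 26→31, due 12, tardiness 19
J3: 31→34, due 16, tardiness 18
Maximum = 19.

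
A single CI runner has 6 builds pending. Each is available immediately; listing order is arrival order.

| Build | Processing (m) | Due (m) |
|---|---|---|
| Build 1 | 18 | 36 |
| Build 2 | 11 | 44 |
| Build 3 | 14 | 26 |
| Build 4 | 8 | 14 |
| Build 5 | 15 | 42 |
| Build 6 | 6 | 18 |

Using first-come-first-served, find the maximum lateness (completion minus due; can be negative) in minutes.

54

FIFO (arrival order): Build 1 Build 2 Build 3 Build 4 Build 5 Build 6.
Build 1: 0→18, due 36, lateness -18
Build 2: 18→29, due 44, lateness -15
Build 3: 29→43, due 26, lateness 17
Build 4: 43→51, due 14, lateness 37
Build 5: 51→66, due 42, lateness 24
Build 6: 66→72, due 18, lateness 54
Maximum = 54.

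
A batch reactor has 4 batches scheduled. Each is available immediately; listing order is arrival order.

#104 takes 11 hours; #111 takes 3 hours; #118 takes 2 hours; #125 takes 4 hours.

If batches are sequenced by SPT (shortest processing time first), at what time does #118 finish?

SPT (increasing processing time): #118 #111 #125 #104.
#118: 0→2

2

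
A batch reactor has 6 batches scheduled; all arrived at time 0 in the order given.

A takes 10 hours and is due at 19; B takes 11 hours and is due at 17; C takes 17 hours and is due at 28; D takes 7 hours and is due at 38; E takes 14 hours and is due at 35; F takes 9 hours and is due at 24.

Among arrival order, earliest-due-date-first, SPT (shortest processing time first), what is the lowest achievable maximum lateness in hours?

FIFO (arrival order): A B C D E F.
A: 0→10, due 19, lateness -9
B: 10→21, due 17, lateness 4
C: 21→38, due 28, lateness 10
D: 38→45, due 38, lateness 7
E: 45→59, due 35, lateness 24
F: 59→68, due 24, lateness 44
Maximum = 44.
EDD (increasing due date): B A F C E D.
B: 0→11, due 17, lateness -6
A: 11→21, due 19, lateness 2
F: 21→30, due 24, lateness 6
C: 30→47, due 28, lateness 19
E: 47→61, due 35, lateness 26
D: 61→68, due 38, lateness 30
Maximum = 30.
SPT (increasing processing time): D F A B E C.
D: 0→7, due 38, lateness -31
F: 7→16, due 24, lateness -8
A: 16→26, due 19, lateness 7
B: 26→37, due 17, lateness 20
E: 37→51, due 35, lateness 16
C: 51→68, due 28, lateness 40
Maximum = 40.
FIFO 44, EDD 30, SPT 40 → minimum 30.

30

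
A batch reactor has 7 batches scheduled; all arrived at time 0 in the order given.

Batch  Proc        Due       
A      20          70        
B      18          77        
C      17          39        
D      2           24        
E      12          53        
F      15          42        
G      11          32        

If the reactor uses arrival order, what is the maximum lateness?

FIFO (arrival order): A B C D E F G.
A: 0→20, due 70, lateness -50
B: 20→38, due 77, lateness -39
C: 38→55, due 39, lateness 16
D: 55→57, due 24, lateness 33
E: 57→69, due 53, lateness 16
F: 69→84, due 42, lateness 42
G: 84→95, due 32, lateness 63
Maximum = 63.

63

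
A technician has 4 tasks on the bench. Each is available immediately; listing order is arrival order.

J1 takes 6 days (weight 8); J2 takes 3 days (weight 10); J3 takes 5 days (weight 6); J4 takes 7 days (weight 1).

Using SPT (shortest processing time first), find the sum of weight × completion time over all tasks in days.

211

SPT (increasing processing time): J2 J3 J1 J4.
J2: finishes 3, weight 10, w·C = 30
J3: finishes 8, weight 6, w·C = 48
J1: finishes 14, weight 8, w·C = 112
J4: finishes 21, weight 1, w·C = 21
Sum = 30+48+112+21 = 211.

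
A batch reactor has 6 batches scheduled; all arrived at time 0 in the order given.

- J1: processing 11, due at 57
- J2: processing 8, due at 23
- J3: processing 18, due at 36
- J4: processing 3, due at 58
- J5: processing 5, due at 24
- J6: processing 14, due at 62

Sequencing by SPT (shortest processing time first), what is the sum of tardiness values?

SPT (increasing processing time): J4 J5 J2 J1 J6 J3.
J4: 0→3, due 58, tardiness 0
J5: 3→8, due 24, tardiness 0
J2: 8→16, due 23, tardiness 0
J1: 16→27, due 57, tardiness 0
J6: 27→41, due 62, tardiness 0
J3: 41→59, due 36, tardiness 23
Sum = 0+0+0+0+0+23 = 23.

23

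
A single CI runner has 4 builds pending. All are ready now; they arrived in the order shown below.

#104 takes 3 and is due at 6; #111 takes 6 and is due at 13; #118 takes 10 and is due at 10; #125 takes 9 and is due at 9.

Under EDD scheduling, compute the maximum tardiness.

EDD (increasing due date): #104 #125 #118 #111.
#104: 0→3, due 6, tardiness 0
#125: 3→12, due 9, tardiness 3
#118: 12→22, due 10, tardiness 12
#111: 22→28, due 13, tardiness 15
Maximum = 15.

15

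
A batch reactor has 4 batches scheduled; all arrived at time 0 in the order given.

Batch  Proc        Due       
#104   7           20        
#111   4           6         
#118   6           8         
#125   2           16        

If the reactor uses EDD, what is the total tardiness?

2

EDD (increasing due date): #111 #118 #125 #104.
#111: 0→4, due 6, tardiness 0
#118: 4→10, due 8, tardiness 2
#125: 10→12, due 16, tardiness 0
#104: 12→19, due 20, tardiness 0
Sum = 0+2+0+0 = 2.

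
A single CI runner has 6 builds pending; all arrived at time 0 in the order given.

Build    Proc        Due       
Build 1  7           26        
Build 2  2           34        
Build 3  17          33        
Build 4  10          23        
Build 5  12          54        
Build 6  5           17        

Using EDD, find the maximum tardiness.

7

EDD (increasing due date): Build 6 Build 4 Build 1 Build 3 Build 2 Build 5.
Build 6: 0→5, due 17, tardiness 0
Build 4: 5→15, due 23, tardiness 0
Build 1: 15→22, due 26, tardiness 0
Build 3: 22→39, due 33, tardiness 6
Build 2: 39→41, due 34, tardiness 7
Build 5: 41→53, due 54, tardiness 0
Maximum = 7.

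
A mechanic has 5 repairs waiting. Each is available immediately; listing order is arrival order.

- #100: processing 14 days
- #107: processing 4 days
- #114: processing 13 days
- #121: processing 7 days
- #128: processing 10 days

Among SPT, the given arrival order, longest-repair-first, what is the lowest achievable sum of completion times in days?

118

SPT (increasing processing time): #107 #121 #128 #114 #100.
#107: 0→4
#121: 4→11
#128: 11→21
#114: 21→34
#100: 34→48
Sum = 4+11+21+34+48 = 118.
FIFO (arrival order): #100 #107 #114 #121 #128.
#100: 0→14
#107: 14→18
#114: 18→31
#121: 31→38
#128: 38→48
Sum = 14+18+31+38+48 = 149.
LPT (decreasing processing time): #100 #114 #128 #121 #107.
#100: 0→14
#114: 14→27
#128: 27→37
#121: 37→44
#107: 44→48
Sum = 14+27+37+44+48 = 170.
SPT 118, FIFO 149, LPT 170 → minimum 118.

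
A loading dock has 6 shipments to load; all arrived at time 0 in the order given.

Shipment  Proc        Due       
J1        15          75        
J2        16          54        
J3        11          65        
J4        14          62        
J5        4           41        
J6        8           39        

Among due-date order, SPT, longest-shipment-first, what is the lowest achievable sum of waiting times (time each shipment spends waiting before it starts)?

EDD (increasing due date): J6 J5 J2 J4 J3 J1.
J6: waits 0, runs 0→8
J5: waits 8, runs 8→12
J2: waits 12, runs 12→28
J4: waits 28, runs 28→42
J3: waits 42, runs 42→53
J1: waits 53, runs 53→68
Sum = 0+8+12+28+42+53 = 143.
SPT (increasing processing time): J5 J6 J3 J4 J1 J2.
J5: waits 0, runs 0→4
J6: waits 4, runs 4→12
J3: waits 12, runs 12→23
J4: waits 23, runs 23→37
J1: waits 37, runs 37→52
J2: waits 52, runs 52→68
Sum = 0+4+12+23+37+52 = 128.
LPT (decreasing processing time): J2 J1 J4 J3 J6 J5.
J2: waits 0, runs 0→16
J1: waits 16, runs 16→31
J4: waits 31, runs 31→45
J3: waits 45, runs 45→56
J6: waits 56, runs 56→64
J5: waits 64, runs 64→68
Sum = 0+16+31+45+56+64 = 212.
EDD 143, SPT 128, LPT 212 → minimum 128.

128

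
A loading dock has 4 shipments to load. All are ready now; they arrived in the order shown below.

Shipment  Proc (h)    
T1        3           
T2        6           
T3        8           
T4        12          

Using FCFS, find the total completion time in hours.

FIFO (arrival order): T1 T2 T3 T4.
T1: 0→3
T2: 3→9
T3: 9→17
T4: 17→29
Sum = 3+9+17+29 = 58.

58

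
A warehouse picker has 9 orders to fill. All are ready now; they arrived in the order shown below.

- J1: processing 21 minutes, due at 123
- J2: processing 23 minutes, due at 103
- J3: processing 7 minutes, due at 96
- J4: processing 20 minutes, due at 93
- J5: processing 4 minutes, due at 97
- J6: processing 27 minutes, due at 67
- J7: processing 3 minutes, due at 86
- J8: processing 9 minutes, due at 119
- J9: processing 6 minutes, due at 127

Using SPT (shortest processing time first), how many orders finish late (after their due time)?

1

SPT (increasing processing time): J7 J5 J9 J3 J8 J4 J1 J2 J6.
J7: 0→3, due 86, tardiness 0
J5: 3→7, due 97, tardiness 0
J9: 7→13, due 127, tardiness 0
J3: 13→20, due 96, tardiness 0
J8: 20→29, due 119, tardiness 0
J4: 29→49, due 93, tardiness 0
J1: 49→70, due 123, tardiness 0
J2: 70→93, due 103, tardiness 0
J6: 93→120, due 67, tardiness 53
Late orders: 1.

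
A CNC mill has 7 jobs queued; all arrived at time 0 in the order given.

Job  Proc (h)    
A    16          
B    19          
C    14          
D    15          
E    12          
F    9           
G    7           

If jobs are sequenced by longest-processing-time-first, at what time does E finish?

76

LPT (decreasing processing time): B A D C E F G.
B: 0→19
A: 19→35
D: 35→50
C: 50→64
E: 64→76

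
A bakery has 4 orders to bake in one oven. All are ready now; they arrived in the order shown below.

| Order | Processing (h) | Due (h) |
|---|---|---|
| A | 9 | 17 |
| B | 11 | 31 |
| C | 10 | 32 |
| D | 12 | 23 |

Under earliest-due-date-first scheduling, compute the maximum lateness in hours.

EDD (increasing due date): A D B C.
A: 0→9, due 17, lateness -8
D: 9→21, due 23, lateness -2
B: 21→32, due 31, lateness 1
C: 32→42, due 32, lateness 10
Maximum = 10.

10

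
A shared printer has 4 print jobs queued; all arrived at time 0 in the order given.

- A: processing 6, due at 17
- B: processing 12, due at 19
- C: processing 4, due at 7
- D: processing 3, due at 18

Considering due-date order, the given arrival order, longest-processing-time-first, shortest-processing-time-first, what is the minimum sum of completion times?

EDD (increasing due date): C A D B.
C: 0→4
A: 4→10
D: 10→13
B: 13→25
Sum = 4+10+13+25 = 52.
FIFO (arrival order): A B C D.
A: 0→6
B: 6→18
C: 18→22
D: 22→25
Sum = 6+18+22+25 = 71.
LPT (decreasing processing time): B A C D.
B: 0→12
A: 12→18
C: 18→22
D: 22→25
Sum = 12+18+22+25 = 77.
SPT (increasing processing time): D C A B.
D: 0→3
C: 3→7
A: 7→13
B: 13→25
Sum = 3+7+13+25 = 48.
EDD 52, FIFO 71, LPT 77, SPT 48 → minimum 48.

48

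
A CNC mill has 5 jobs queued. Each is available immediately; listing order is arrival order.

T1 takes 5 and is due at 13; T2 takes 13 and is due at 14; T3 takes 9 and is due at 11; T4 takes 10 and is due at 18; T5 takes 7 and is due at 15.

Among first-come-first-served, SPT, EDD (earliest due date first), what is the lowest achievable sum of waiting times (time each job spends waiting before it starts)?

FIFO (arrival order): T1 T2 T3 T4 T5.
T1: waits 0, runs 0→5
T2: waits 5, runs 5→18
T3: waits 18, runs 18→27
T4: waits 27, runs 27→37
T5: waits 37, runs 37→44
Sum = 0+5+18+27+37 = 87.
SPT (increasing processing time): T1 T5 T3 T4 T2.
T1: waits 0, runs 0→5
T5: waits 5, runs 5→12
T3: waits 12, runs 12→21
T4: waits 21, runs 21→31
T2: waits 31, runs 31→44
Sum = 0+5+12+21+31 = 69.
EDD (increasing due date): T3 T1 T2 T5 T4.
T3: waits 0, runs 0→9
T1: waits 9, runs 9→14
T2: waits 14, runs 14→27
T5: waits 27, runs 27→34
T4: waits 34, runs 34→44
Sum = 0+9+14+27+34 = 84.
FIFO 87, SPT 69, EDD 84 → minimum 69.

69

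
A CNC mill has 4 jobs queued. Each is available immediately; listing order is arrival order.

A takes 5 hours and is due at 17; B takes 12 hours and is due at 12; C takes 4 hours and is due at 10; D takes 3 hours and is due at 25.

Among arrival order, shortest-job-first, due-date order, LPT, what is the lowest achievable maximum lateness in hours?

FIFO (arrival order): A B C D.
A: 0→5, due 17, lateness -12
B: 5→17, due 12, lateness 5
C: 17→21, due 10, lateness 11
D: 21→24, due 25, lateness -1
Maximum = 11.
SPT (increasing processing time): D C A B.
D: 0→3, due 25, lateness -22
C: 3→7, due 10, lateness -3
A: 7→12, due 17, lateness -5
B: 12→24, due 12, lateness 12
Maximum = 12.
EDD (increasing due date): C B A D.
C: 0→4, due 10, lateness -6
B: 4→16, due 12, lateness 4
A: 16→21, due 17, lateness 4
D: 21→24, due 25, lateness -1
Maximum = 4.
LPT (decreasing processing time): B A C D.
B: 0→12, due 12, lateness 0
A: 12→17, due 17, lateness 0
C: 17→21, due 10, lateness 11
D: 21→24, due 25, lateness -1
Maximum = 11.
FIFO 11, SPT 12, EDD 4, LPT 11 → minimum 4.

4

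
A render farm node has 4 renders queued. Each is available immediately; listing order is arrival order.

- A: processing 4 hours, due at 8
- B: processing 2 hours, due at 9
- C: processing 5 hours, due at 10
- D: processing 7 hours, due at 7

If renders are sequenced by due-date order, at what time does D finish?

EDD (increasing due date): D A B C.
D: 0→7

7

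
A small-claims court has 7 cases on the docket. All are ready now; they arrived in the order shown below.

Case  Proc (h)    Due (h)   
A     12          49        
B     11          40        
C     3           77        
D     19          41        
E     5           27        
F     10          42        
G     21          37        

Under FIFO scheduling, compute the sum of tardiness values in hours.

FIFO (arrival order): A B C D E F G.
A: 0→12, due 49, tardiness 0
B: 12→23, due 40, tardiness 0
C: 23→26, due 77, tardiness 0
D: 26→45, due 41, tardiness 4
E: 45→50, due 27, tardiness 23
F: 50→60, due 42, tardiness 18
G: 60→81, due 37, tardiness 44
Sum = 0+0+0+4+23+18+44 = 89.

89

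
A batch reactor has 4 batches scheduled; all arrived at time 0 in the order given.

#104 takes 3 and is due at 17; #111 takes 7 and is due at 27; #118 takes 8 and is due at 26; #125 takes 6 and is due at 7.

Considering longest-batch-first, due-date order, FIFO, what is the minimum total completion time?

55

LPT (decreasing processing time): #118 #111 #125 #104.
#118: 0→8
#111: 8→15
#125: 15→21
#104: 21→24
Sum = 8+15+21+24 = 68.
EDD (increasing due date): #125 #104 #118 #111.
#125: 0→6
#104: 6→9
#118: 9→17
#111: 17→24
Sum = 6+9+17+24 = 56.
FIFO (arrival order): #104 #111 #118 #125.
#104: 0→3
#111: 3→10
#118: 10→18
#125: 18→24
Sum = 3+10+18+24 = 55.
LPT 68, EDD 56, FIFO 55 → minimum 55.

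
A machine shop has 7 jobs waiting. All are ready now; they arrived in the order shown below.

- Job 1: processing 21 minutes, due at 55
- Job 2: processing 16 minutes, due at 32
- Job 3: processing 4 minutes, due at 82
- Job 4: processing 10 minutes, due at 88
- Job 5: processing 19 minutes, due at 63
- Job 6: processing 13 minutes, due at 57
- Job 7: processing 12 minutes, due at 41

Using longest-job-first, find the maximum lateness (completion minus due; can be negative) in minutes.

LPT (decreasing processing time): Job 1 Job 5 Job 2 Job 6 Job 7 Job 4 Job 3.
Job 1: 0→21, due 55, lateness -34
Job 5: 21→40, due 63, lateness -23
Job 2: 40→56, due 32, lateness 24
Job 6: 56→69, due 57, lateness 12
Job 7: 69→81, due 41, lateness 40
Job 4: 81→91, due 88, lateness 3
Job 3: 91→95, due 82, lateness 13
Maximum = 40.

40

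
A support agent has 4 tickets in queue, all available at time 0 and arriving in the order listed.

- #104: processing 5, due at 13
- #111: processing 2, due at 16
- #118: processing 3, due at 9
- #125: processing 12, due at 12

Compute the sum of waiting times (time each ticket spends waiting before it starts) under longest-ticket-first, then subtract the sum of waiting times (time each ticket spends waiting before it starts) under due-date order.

11

LPT (decreasing processing time): #125 #104 #118 #111.
#125: waits 0, runs 0→12
#104: waits 12, runs 12→17
#118: waits 17, runs 17→20
#111: waits 20, runs 20→22
Sum = 0+12+17+20 = 49.
EDD (increasing due date): #118 #125 #104 #111.
#118: waits 0, runs 0→3
#125: waits 3, runs 3→15
#104: waits 15, runs 15→20
#111: waits 20, runs 20→22
Sum = 0+3+15+20 = 38.
Difference = 49 − 38 = 11.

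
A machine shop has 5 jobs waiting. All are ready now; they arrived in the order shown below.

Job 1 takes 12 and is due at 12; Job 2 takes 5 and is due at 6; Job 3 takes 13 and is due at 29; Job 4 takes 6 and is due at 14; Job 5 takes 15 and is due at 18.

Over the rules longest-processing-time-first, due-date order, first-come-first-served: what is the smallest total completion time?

134

LPT (decreasing processing time): Job 5 Job 3 Job 1 Job 4 Job 2.
Job 5: 0→15
Job 3: 15→28
Job 1: 28→40
Job 4: 40→46
Job 2: 46→51
Sum = 15+28+40+46+51 = 180.
EDD (increasing due date): Job 2 Job 1 Job 4 Job 5 Job 3.
Job 2: 0→5
Job 1: 5→17
Job 4: 17→23
Job 5: 23→38
Job 3: 38→51
Sum = 5+17+23+38+51 = 134.
FIFO (arrival order): Job 1 Job 2 Job 3 Job 4 Job 5.
Job 1: 0→12
Job 2: 12→17
Job 3: 17→30
Job 4: 30→36
Job 5: 36→51
Sum = 12+17+30+36+51 = 146.
LPT 180, EDD 134, FIFO 146 → minimum 134.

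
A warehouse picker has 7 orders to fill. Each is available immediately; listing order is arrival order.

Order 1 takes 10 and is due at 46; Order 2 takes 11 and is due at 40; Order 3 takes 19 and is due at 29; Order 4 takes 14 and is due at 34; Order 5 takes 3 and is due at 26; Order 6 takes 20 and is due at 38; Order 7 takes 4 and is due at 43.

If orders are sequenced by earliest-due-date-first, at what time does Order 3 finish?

22

EDD (increasing due date): Order 5 Order 3 Order 4 Order 6 Order 2 Order 7 Order 1.
Order 5: 0→3
Order 3: 3→22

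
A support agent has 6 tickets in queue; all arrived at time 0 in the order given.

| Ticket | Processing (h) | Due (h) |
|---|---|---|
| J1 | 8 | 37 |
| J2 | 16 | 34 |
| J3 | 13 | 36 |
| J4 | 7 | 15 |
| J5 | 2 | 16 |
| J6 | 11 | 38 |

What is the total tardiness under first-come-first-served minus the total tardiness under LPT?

FIFO (arrival order): J1 J2 J3 J4 J5 J6.
J1: 0→8, due 37, tardiness 0
J2: 8→24, due 34, tardiness 0
J3: 24→37, due 36, tardiness 1
J4: 37→44, due 15, tardiness 29
J5: 44→46, due 16, tardiness 30
J6: 46→57, due 38, tardiness 19
Sum = 0+0+1+29+30+19 = 79.
LPT (decreasing processing time): J2 J3 J6 J1 J4 J5.
J2: 0→16, due 34, tardiness 0
J3: 16→29, due 36, tardiness 0
J6: 29→40, due 38, tardiness 2
J1: 40→48, due 37, tardiness 11
J4: 48→55, due 15, tardiness 40
J5: 55→57, due 16, tardiness 41
Sum = 0+0+2+11+40+41 = 94.
Difference = 79 − 94 = -15.

-15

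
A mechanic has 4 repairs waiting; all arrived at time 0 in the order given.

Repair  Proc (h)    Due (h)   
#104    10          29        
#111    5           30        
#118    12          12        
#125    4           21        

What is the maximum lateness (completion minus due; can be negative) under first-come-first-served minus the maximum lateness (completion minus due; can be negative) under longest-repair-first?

FIFO (arrival order): #104 #111 #118 #125.
#104: 0→10, due 29, lateness -19
#111: 10→15, due 30, lateness -15
#118: 15→27, due 12, lateness 15
#125: 27→31, due 21, lateness 10
Maximum = 15.
LPT (decreasing processing time): #118 #104 #111 #125.
#118: 0→12, due 12, lateness 0
#104: 12→22, due 29, lateness -7
#111: 22→27, due 30, lateness -3
#125: 27→31, due 21, lateness 10
Maximum = 10.
Difference = 15 − 10 = 5.

5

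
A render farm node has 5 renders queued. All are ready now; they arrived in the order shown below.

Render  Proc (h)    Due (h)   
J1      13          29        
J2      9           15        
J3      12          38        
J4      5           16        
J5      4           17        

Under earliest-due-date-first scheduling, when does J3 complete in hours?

EDD (increasing due date): J2 J4 J5 J1 J3.
J2: 0→9
J4: 9→14
J5: 14→18
J1: 18→31
J3: 31→43

43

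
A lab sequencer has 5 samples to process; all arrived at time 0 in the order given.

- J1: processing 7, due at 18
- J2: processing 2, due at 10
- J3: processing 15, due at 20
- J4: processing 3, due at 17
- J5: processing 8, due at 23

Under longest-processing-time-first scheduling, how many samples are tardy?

3

LPT (decreasing processing time): J3 J5 J1 J4 J2.
J3: 0→15, due 20, tardiness 0
J5: 15→23, due 23, tardiness 0
J1: 23→30, due 18, tardiness 12
J4: 30→33, due 17, tardiness 16
J2: 33→35, due 10, tardiness 25
Late samples: 3.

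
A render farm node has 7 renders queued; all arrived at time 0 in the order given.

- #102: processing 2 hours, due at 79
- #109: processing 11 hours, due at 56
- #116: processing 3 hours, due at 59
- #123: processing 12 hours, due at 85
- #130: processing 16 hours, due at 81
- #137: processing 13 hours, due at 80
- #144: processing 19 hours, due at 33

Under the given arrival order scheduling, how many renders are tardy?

1

FIFO (arrival order): #102 #109 #116 #123 #130 #137 #144.
#102: 0→2, due 79, tardiness 0
#109: 2→13, due 56, tardiness 0
#116: 13→16, due 59, tardiness 0
#123: 16→28, due 85, tardiness 0
#130: 28→44, due 81, tardiness 0
#137: 44→57, due 80, tardiness 0
#144: 57→76, due 33, tardiness 43
Late renders: 1.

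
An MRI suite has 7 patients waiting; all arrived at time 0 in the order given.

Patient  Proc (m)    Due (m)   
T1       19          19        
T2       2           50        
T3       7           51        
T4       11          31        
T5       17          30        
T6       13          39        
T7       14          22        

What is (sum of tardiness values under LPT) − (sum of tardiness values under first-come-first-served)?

LPT (decreasing processing time): T1 T5 T7 T6 T4 T3 T2.
T1: 0→19, due 19, tardiness 0
T5: 19→36, due 30, tardiness 6
T7: 36→50, due 22, tardiness 28
T6: 50→63, due 39, tardiness 24
T4: 63→74, due 31, tardiness 43
T3: 74→81, due 51, tardiness 30
T2: 81→83, due 50, tardiness 33
Sum = 0+6+28+24+43+30+33 = 164.
FIFO (arrival order): T1 T2 T3 T4 T5 T6 T7.
T1: 0→19, due 19, tardiness 0
T2: 19→21, due 50, tardiness 0
T3: 21→28, due 51, tardiness 0
T4: 28→39, due 31, tardiness 8
T5: 39→56, due 30, tardiness 26
T6: 56→69, due 39, tardiness 30
T7: 69→83, due 22, tardiness 61
Sum = 0+0+0+8+26+30+61 = 125.
Difference = 164 − 125 = 39.

39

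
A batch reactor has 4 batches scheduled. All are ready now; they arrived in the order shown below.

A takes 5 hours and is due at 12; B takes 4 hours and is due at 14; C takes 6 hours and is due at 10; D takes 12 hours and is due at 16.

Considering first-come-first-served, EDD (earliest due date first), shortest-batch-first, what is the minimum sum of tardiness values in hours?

FIFO (arrival order): A B C D.
A: 0→5, due 12, tardiness 0
B: 5→9, due 14, tardiness 0
C: 9→15, due 10, tardiness 5
D: 15→27, due 16, tardiness 11
Sum = 0+0+5+11 = 16.
EDD (increasing due date): C A B D.
C: 0→6, due 10, tardiness 0
A: 6→11, due 12, tardiness 0
B: 11→15, due 14, tardiness 1
D: 15→27, due 16, tardiness 11
Sum = 0+0+1+11 = 12.
SPT (increasing processing time): B A C D.
B: 0→4, due 14, tardiness 0
A: 4→9, due 12, tardiness 0
C: 9→15, due 10, tardiness 5
D: 15→27, due 16, tardiness 11
Sum = 0+0+5+11 = 16.
FIFO 16, EDD 12, SPT 16 → minimum 12.

12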